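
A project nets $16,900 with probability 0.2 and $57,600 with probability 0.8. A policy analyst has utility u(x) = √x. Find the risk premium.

$1,936

E[u] = 0.2·√16900 + 0.8·√57600 = 0.2·130 + 0.8·240 = 218
CE = (218)² = 47524
Risk premium = EV − CE = 49460 − 47524 = 1936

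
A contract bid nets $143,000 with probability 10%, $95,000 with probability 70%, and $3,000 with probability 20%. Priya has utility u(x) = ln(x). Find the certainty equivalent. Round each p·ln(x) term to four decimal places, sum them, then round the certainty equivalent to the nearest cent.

$49,587.79

E[u] = 0.1·ln(143000) + 0.7·ln(95000) + 0.2·ln(3000) = 1.1871 + 8.0231 + 1.6013 = 10.8115
CE = e^10.8115 ≈ 49587.79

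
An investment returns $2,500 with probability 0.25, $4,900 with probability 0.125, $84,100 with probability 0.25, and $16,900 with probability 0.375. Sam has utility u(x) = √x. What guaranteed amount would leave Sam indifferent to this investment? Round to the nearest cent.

$20,306.25

E[u] = 0.25·√2500 + 0.125·√4900 + 0.25·√84100 + 0.375·√16900 = 0.25·50 + 0.125·70 + 0.25·290 + 0.375·130 = 142.5
CE = (142.5)² = 20306.25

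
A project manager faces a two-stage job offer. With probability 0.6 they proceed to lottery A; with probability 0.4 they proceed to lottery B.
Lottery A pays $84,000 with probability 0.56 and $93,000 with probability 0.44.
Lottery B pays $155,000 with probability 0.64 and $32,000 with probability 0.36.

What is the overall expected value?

$97,064

EV(A) = 0.56 × 84000 + 0.44 × 93000 = 47040 + 40920 = 87960
EV(B) = 0.64 × 155000 + 0.36 × 32000 = 99200 + 11520 = 110720
Overall = 0.6 × 87960 + 0.4 × 110720 = 52776 + 44288 = 97064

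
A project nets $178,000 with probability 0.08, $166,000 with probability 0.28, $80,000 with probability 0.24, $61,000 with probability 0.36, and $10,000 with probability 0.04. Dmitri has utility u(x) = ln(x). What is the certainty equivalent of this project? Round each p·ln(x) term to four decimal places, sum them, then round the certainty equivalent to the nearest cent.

E[u] = 0.08·ln(178000) + 0.28·ln(166000) + 0.24·ln(80000) + 0.36·ln(61000) + 0.04·ln(10000) = 0.9672 + 3.3655 + 2.7095 + 3.9667 + 0.3684 = 11.3773
CE = e^11.3773 ≈ 87316.96

$87,316.96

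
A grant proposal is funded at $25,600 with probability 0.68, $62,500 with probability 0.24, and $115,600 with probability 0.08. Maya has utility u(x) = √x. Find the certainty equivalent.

E[u] = 0.68·√25600 + 0.24·√62500 + 0.08·√115600 = 0.68·160 + 0.24·250 + 0.08·340 = 196
CE = (196)² = 38416

$38,416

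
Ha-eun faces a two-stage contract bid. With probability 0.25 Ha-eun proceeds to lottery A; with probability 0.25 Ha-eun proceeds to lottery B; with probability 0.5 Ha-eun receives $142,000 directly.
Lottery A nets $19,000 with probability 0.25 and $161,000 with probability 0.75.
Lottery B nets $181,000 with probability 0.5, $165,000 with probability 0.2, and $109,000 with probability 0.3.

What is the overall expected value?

$141,425

EV(A) = 0.25 × 19000 + 0.75 × 161000 = 4750 + 120750 = 125500
EV(B) = 0.5 × 181000 + 0.2 × 165000 + 0.3 × 109000 = 90500 + 33000 + 32700 = 156200
Branch C: 142000 (certain)
Overall = 0.25 × 125500 + 0.25 × 156200 + 0.5 × 142000 = 31375 + 39050 + 71000 = 141425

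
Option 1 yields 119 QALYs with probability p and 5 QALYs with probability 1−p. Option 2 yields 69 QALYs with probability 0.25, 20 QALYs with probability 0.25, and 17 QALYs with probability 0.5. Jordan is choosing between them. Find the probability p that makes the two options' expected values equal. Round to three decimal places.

EV(Option 2) = 0.25 × 69 + 0.25 × 20 + 0.5 × 17 = 17.25 + 5 + 8.5 = 30.75
p·119 + (1−p)·5 = 30.75
114p + 5 = 30.75
p = (30.75 − 5) / 114

p = 0.226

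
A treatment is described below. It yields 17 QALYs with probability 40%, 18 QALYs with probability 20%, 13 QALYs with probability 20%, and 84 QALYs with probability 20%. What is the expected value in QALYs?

EV = 0.4 × 17 + 0.2 × 18 + 0.2 × 13 + 0.2 × 84 = 6.8 + 3.6 + 2.6 + 16.8 = 29.8

29.8 QALYs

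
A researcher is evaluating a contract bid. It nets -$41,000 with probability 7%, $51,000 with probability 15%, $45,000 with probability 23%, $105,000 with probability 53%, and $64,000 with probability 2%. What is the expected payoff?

$72,060

EV = 0.07 × (-41000) + 0.15 × 51000 + 0.23 × 45000 + 0.53 × 105000 + 0.02 × 64000 = -2870 + 7650 + 10350 + 55650 + 1280 = 72060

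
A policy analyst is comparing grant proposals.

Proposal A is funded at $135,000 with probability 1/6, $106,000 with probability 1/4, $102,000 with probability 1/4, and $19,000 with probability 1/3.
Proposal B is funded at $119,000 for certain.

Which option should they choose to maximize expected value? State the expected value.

Proposal A = 1/6 × 135000 + 1/4 × 106000 + 1/4 × 102000 + 1/3 × 19000 = 22500 + 26500 + 25500 + 6333.3333 = 80833.3333
Proposal B: 119000 (certain)

Proposal B ($119,000)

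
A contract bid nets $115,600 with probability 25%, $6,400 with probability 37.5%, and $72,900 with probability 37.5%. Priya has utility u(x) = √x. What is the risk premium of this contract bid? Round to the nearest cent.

E[u] = 0.25·√115600 + 0.375·√6400 + 0.375·√72900 = 0.25·340 + 0.375·80 + 0.375·270 = 216.25
CE = (216.25)² = 46764.0625
Risk premium = EV − CE = 58637.5 − 46764.0625 = 11873.4375

$11,873.44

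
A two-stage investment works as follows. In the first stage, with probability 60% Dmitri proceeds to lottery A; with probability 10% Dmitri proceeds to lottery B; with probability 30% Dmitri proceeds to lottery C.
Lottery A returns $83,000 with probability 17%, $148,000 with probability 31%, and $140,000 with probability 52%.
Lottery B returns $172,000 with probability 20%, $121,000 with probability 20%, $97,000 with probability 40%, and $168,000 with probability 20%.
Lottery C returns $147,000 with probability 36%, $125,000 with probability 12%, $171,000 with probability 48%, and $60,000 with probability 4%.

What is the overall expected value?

$138,494

EV(A) = 0.17 × 83000 + 0.31 × 148000 + 0.52 × 140000 = 14110 + 45880 + 72800 = 132790
EV(B) = 0.2 × 172000 + 0.2 × 121000 + 0.4 × 97000 + 0.2 × 168000 = 34400 + 24200 + 38800 + 33600 = 131000
EV(C) = 0.36 × 147000 + 0.12 × 125000 + 0.48 × 171000 + 0.04 × 60000 = 52920 + 15000 + 82080 + 2400 = 152400
Overall = 0.6 × 132790 + 0.1 × 131000 + 0.3 × 152400 = 79674 + 13100 + 45720 = 138494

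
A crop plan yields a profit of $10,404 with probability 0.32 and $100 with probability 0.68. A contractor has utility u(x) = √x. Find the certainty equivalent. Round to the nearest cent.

E[u] = 0.32·√10404 + 0.68·√100 = 0.32·102 + 0.68·10 = 39.44
CE = (39.44)² = 1555.5136

$1,555.51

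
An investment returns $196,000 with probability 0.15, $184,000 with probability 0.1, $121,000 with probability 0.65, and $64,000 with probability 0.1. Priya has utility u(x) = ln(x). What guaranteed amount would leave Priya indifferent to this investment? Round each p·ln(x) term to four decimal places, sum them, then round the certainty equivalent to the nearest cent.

$127,287.04

E[u] = 0.15·ln(196000) + 0.1·ln(184000) + 0.65·ln(121000) + 0.1·ln(64000) = 1.8279 + 1.2123 + 7.6073 + 1.1067 = 11.7542
CE = e^11.7542 ≈ 127287.04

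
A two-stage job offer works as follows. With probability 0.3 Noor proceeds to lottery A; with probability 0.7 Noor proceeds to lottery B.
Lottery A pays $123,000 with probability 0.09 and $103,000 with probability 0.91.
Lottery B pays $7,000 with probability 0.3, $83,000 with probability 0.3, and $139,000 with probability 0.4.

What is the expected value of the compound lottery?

$89,260

EV(A) = 0.09 × 123000 + 0.91 × 103000 = 11070 + 93730 = 104800
EV(B) = 0.3 × 7000 + 0.3 × 83000 + 0.4 × 139000 = 2100 + 24900 + 55600 = 82600
Overall = 0.3 × 104800 + 0.7 × 82600 = 31440 + 57820 = 89260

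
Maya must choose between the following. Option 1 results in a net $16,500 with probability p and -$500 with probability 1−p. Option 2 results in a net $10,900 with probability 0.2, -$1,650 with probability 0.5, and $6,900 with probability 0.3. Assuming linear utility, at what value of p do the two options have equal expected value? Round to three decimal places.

p = 0.231

EV(Option 2) = 0.2 × 10900 + 0.5 × (-1650) + 0.3 × 6900 = 2180 − 825 + 2070 = 3425
p·16500 + (1−p)·(-500) = 3425
17000p − 500 = 3425
p = (3425 + 500) / 17000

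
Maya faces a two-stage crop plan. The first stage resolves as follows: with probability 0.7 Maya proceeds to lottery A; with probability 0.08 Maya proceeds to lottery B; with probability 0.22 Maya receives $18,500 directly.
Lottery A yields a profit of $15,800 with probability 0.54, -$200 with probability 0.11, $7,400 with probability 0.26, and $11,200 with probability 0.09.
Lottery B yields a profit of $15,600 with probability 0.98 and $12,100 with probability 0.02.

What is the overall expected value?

EV(A) = 0.54 × 15800 + 0.11 × (-200) + 0.26 × 7400 + 0.09 × 11200 = 8532 − 22 + 1924 + 1008 = 11442
EV(B) = 0.98 × 15600 + 0.02 × 12100 = 15288 + 242 = 15530
Branch C: 18500 (certain)
Overall = 0.7 × 11442 + 0.08 × 15530 + 0.22 × 18500 = 8009.4 + 1242.4 + 4070 = 13321.8

$13,321.80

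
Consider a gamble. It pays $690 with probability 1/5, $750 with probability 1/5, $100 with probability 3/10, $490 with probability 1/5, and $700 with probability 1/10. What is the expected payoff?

$486

EV = 1/5 × 690 + 1/5 × 750 + 3/10 × 100 + 1/5 × 490 + 1/10 × 700 = 138 + 150 + 30 + 98 + 70 = 486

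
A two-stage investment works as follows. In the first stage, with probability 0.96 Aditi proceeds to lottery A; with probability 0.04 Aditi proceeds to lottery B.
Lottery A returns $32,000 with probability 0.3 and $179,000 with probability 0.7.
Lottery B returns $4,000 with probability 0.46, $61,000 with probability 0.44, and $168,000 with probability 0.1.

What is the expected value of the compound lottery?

$131,323.20

EV(A) = 0.3 × 32000 + 0.7 × 179000 = 9600 + 125300 = 134900
EV(B) = 0.46 × 4000 + 0.44 × 61000 + 0.1 × 168000 = 1840 + 26840 + 16800 = 45480
Overall = 0.96 × 134900 + 0.04 × 45480 = 129504 + 1819.2 = 131323.2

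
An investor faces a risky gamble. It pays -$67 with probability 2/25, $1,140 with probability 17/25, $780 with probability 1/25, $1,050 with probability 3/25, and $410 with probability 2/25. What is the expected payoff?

$959.84

EV = 2/25 × (-67) + 17/25 × 1140 + 1/25 × 780 + 3/25 × 1050 + 2/25 × 410 = -5.36 + 775.2 + 31.2 + 126 + 32.8 = 959.84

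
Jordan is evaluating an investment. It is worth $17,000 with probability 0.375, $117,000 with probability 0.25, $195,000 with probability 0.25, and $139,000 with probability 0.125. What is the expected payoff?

EV = 0.375 × 17000 + 0.25 × 117000 + 0.25 × 195000 + 0.125 × 139000 = 6375 + 29250 + 48750 + 17375 = 101750

$101,750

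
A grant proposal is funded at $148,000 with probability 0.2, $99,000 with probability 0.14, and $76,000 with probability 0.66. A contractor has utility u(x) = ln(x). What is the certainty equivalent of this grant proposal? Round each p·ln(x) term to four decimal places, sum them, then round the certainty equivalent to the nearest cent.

$90,111.22

E[u] = 0.2·ln(148000) + 0.14·ln(99000) + 0.66·ln(76000) = 2.3810 + 1.6104 + 7.4174 = 11.4088
CE = e^11.4088 ≈ 90111.22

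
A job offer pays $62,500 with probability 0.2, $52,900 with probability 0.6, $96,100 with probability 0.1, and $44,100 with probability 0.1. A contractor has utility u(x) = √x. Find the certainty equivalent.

E[u] = 0.2·√62500 + 0.6·√52900 + 0.1·√96100 + 0.1·√44100 = 0.2·250 + 0.6·230 + 0.1·310 + 0.1·210 = 240
CE = (240)² = 57600

$57,600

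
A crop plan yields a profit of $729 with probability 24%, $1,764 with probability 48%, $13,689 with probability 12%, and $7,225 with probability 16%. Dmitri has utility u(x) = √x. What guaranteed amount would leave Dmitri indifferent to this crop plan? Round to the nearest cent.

$2,946.32

E[u] = 0.24·√729 + 0.48·√1764 + 0.12·√13689 + 0.16·√7225 = 0.24·27 + 0.48·42 + 0.12·117 + 0.16·85 = 54.28
CE = (54.28)² = 2946.3184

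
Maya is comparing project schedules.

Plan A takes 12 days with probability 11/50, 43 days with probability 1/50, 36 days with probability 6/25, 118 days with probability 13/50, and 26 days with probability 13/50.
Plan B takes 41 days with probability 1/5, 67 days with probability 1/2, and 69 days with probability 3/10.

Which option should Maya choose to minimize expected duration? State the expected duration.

Plan A (49.58 days)

Plan A = 11/50 × 12 + 1/50 × 43 + 6/25 × 36 + 13/50 × 118 + 13/50 × 26 = 2.64 + 0.86 + 8.64 + 30.68 + 6.76 = 49.58
Plan B = 1/5 × 41 + 1/2 × 67 + 3/10 × 69 = 8.2 + 33.5 + 20.7 = 62.4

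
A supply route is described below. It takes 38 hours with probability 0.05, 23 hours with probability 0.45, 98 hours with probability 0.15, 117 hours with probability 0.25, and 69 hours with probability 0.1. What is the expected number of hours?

63.1 hours

EV = 0.05 × 38 + 0.45 × 23 + 0.15 × 98 + 0.25 × 117 + 0.1 × 69 = 1.9 + 10.35 + 14.7 + 29.25 + 6.9 = 63.1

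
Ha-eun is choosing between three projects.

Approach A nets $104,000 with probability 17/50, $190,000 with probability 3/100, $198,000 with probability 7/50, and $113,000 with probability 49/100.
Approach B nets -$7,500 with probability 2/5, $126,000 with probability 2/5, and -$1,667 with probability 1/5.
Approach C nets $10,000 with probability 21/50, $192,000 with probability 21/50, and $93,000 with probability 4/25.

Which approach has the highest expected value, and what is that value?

Approach A ($124,150)

Approach A = 17/50 × 104000 + 3/100 × 190000 + 7/50 × 198000 + 49/100 × 113000 = 35360 + 5700 + 27720 + 55370 = 124150
Approach B = 2/5 × (-7500) + 2/5 × 126000 + 1/5 × (-1667) = -3000 + 50400 − 333.4 = 47066.6
Approach C = 21/50 × 10000 + 21/50 × 192000 + 4/25 × 93000 = 4200 + 80640 + 14880 = 99720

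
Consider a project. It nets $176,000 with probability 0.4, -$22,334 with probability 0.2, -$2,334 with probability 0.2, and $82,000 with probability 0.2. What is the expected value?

EV = 0.4 × 176000 + 0.2 × (-22334) + 0.2 × (-2334) + 0.2 × 82000 = 70400 − 4466.8 − 466.8 + 16400 = 81866.4

$81,866.40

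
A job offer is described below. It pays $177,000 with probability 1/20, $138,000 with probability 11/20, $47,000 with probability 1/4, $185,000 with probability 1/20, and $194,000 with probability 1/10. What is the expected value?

EV = 1/20 × 177000 + 11/20 × 138000 + 1/4 × 47000 + 1/20 × 185000 + 1/10 × 194000 = 8850 + 75900 + 11750 + 9250 + 19400 = 125150

$125,150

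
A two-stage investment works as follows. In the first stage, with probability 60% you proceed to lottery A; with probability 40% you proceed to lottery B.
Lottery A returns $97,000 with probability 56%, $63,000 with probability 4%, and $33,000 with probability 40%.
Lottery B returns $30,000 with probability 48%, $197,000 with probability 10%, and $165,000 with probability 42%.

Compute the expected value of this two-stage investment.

$83,384

EV(A) = 0.56 × 97000 + 0.04 × 63000 + 0.4 × 33000 = 54320 + 2520 + 13200 = 70040
EV(B) = 0.48 × 30000 + 0.1 × 197000 + 0.42 × 165000 = 14400 + 19700 + 69300 = 103400
Overall = 0.6 × 70040 + 0.4 × 103400 = 42024 + 41360 = 83384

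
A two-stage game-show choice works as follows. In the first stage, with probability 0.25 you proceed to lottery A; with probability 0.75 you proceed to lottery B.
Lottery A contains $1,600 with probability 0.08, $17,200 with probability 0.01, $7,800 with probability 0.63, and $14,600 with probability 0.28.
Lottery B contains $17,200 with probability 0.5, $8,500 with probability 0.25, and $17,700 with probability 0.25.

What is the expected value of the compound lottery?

EV(A) = 0.08 × 1600 + 0.01 × 17200 + 0.63 × 7800 + 0.28 × 14600 = 128 + 172 + 4914 + 4088 = 9302
EV(B) = 0.5 × 17200 + 0.25 × 8500 + 0.25 × 17700 = 8600 + 2125 + 4425 = 15150
Overall = 0.25 × 9302 + 0.75 × 15150 = 2325.5 + 11362.5 = 13688

$13,688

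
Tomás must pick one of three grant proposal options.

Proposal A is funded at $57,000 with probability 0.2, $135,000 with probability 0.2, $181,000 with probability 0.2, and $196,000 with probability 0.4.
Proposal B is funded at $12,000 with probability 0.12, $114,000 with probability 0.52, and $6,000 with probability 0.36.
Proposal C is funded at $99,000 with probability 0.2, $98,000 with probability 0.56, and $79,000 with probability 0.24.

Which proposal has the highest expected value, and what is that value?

Proposal A = 0.2 × 57000 + 0.2 × 135000 + 0.2 × 181000 + 0.4 × 196000 = 11400 + 27000 + 36200 + 78400 = 153000
Proposal B = 0.12 × 12000 + 0.52 × 114000 + 0.36 × 6000 = 1440 + 59280 + 2160 = 62880
Proposal C = 0.2 × 99000 + 0.56 × 98000 + 0.24 × 79000 = 19800 + 54880 + 18960 = 93640

Proposal A ($153,000)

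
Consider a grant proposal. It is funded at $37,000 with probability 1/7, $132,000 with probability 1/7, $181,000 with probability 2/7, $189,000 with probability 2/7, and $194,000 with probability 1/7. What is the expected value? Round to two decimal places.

$157,571.43

EV = 1/7 × 37000 + 1/7 × 132000 + 2/7 × 181000 + 2/7 × 189000 + 1/7 × 194000 = 5285.7143 + 18857.1429 + 51714.2857 + 54000 + 27714.2857 = 157571.4286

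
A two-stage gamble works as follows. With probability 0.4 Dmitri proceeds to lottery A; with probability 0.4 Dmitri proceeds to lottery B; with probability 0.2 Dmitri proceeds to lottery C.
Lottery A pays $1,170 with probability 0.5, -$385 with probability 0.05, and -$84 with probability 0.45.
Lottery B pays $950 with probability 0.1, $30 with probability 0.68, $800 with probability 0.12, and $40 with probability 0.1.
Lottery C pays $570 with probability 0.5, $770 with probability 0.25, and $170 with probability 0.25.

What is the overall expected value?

$401.34

EV(A) = 0.5 × 1170 + 0.05 × (-385) + 0.45 × (-84) = 585 − 19.25 − 37.8 = 527.95
EV(B) = 0.1 × 950 + 0.68 × 30 + 0.12 × 800 + 0.1 × 40 = 95 + 20.4 + 96 + 4 = 215.4
EV(C) = 0.5 × 570 + 0.25 × 770 + 0.25 × 170 = 285 + 192.5 + 42.5 = 520
Overall = 0.4 × 527.95 + 0.4 × 215.4 + 0.2 × 520 = 211.18 + 86.16 + 104 = 401.34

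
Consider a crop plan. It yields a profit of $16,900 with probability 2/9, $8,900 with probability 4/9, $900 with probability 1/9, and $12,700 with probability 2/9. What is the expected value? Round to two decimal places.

EV = 2/9 × 16900 + 4/9 × 8900 + 1/9 × 900 + 2/9 × 12700 = 3755.5556 + 3955.5556 + 100 + 2822.2222 = 10633.3333

$10,633.33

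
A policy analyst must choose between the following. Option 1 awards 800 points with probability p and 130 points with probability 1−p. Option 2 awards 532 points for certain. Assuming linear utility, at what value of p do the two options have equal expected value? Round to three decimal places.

p = 0.600

p·800 + (1−p)·130 = 532
670p + 130 = 532
p = (532 − 130) / 670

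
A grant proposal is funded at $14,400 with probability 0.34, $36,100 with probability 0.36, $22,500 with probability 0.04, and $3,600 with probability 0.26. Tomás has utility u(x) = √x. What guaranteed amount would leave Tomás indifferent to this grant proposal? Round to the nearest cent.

$17,108.64

E[u] = 0.34·√14400 + 0.36·√36100 + 0.04·√22500 + 0.26·√3600 = 0.34·120 + 0.36·190 + 0.04·150 + 0.26·60 = 130.8
CE = (130.8)² = 17108.64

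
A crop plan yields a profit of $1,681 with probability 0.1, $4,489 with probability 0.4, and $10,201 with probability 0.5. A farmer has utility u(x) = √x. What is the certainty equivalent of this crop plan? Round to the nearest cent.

E[u] = 0.1·√1681 + 0.4·√4489 + 0.5·√10201 = 0.1·41 + 0.4·67 + 0.5·101 = 81.4
CE = (81.4)² = 6625.96

$6,625.96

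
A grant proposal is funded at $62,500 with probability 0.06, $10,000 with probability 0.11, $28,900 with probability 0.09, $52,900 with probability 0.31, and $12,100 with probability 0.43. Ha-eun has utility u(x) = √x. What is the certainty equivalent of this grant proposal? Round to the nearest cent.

$25,568.01

E[u] = 0.06·√62500 + 0.11·√10000 + 0.09·√28900 + 0.31·√52900 + 0.43·√12100 = 0.06·250 + 0.11·100 + 0.09·170 + 0.31·230 + 0.43·110 = 159.9
CE = (159.9)² = 25568.01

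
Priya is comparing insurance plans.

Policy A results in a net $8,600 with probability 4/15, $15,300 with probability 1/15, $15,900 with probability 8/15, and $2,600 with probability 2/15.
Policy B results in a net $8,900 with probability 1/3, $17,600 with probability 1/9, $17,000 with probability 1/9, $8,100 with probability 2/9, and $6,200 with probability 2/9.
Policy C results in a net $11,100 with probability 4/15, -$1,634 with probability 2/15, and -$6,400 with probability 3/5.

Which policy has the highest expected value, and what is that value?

Policy A = 4/15 × 8600 + 1/15 × 15300 + 8/15 × 15900 + 2/15 × 2600 = 2293.3333 + 1020 + 8480 + 346.6667 = 12140
Policy B = 1/3 × 8900 + 1/9 × 17600 + 1/9 × 17000 + 2/9 × 8100 + 2/9 × 6200 = 2966.6667 + 1955.5556 + 1888.8889 + 1800 + 1377.7778 = 9988.8889
Policy C = 4/15 × 11100 + 2/15 × (-1634) + 3/5 × (-6400) = 2960 − 217.8667 − 3840 = -1097.8667

Policy A ($12,140)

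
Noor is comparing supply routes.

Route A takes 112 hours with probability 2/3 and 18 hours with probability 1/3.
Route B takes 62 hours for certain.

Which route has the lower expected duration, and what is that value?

Route B (62 hours)

Route A = 2/3 × 112 + 1/3 × 18 = 74.6667 + 6 = 80.6667
Route B: 62 (certain)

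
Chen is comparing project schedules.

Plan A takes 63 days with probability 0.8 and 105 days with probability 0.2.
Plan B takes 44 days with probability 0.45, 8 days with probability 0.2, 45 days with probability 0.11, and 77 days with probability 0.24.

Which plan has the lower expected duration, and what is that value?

Plan A = 0.8 × 63 + 0.2 × 105 = 50.4 + 21 = 71.4
Plan B = 0.45 × 44 + 0.2 × 8 + 0.11 × 45 + 0.24 × 77 = 19.8 + 1.6 + 4.95 + 18.48 = 44.83

Plan B (44.83 days)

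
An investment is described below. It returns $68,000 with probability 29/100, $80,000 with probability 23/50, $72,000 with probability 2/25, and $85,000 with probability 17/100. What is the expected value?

EV = 29/100 × 68000 + 23/50 × 80000 + 2/25 × 72000 + 17/100 × 85000 = 19720 + 36800 + 5760 + 14450 = 76730

$76,730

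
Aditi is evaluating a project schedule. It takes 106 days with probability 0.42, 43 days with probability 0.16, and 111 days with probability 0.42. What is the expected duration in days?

EV = 0.42 × 106 + 0.16 × 43 + 0.42 × 111 = 44.52 + 6.88 + 46.62 = 98.02

98.02 days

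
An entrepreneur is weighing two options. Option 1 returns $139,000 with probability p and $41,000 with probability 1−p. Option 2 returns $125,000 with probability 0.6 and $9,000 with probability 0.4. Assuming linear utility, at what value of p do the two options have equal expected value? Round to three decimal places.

p = 0.384

EV(Option 2) = 0.6 × 125000 + 0.4 × 9000 = 75000 + 3600 = 78600
p·139000 + (1−p)·41000 = 78600
98000p + 41000 = 78600
p = (78600 − 41000) / 98000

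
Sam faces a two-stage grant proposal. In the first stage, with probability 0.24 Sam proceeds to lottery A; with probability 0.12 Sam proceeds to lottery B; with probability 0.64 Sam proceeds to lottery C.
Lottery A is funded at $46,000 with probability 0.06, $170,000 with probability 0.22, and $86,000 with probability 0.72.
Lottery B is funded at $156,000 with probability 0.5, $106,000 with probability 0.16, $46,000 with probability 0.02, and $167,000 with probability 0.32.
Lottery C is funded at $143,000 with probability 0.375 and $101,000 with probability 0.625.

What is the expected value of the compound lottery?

EV(A) = 0.06 × 46000 + 0.22 × 170000 + 0.72 × 86000 = 2760 + 37400 + 61920 = 102080
EV(B) = 0.5 × 156000 + 0.16 × 106000 + 0.02 × 46000 + 0.32 × 167000 = 78000 + 16960 + 920 + 53440 = 149320
EV(C) = 0.375 × 143000 + 0.625 × 101000 = 53625 + 63125 = 116750
Overall = 0.24 × 102080 + 0.12 × 149320 + 0.64 × 116750 = 24499.2 + 17918.4 + 74720 = 117137.6

$117,137.60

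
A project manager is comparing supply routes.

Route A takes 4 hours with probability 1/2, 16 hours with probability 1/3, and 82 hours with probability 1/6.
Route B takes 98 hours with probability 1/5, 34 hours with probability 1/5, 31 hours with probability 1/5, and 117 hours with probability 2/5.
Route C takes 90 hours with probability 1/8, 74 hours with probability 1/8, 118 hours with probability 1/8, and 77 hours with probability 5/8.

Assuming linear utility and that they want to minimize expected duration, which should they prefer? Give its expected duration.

Route A (21 hours)

Route A = 1/2 × 4 + 1/3 × 16 + 1/6 × 82 = 2 + 5.3333 + 13.6667 = 21
Route B = 1/5 × 98 + 1/5 × 34 + 1/5 × 31 + 2/5 × 117 = 19.6 + 6.8 + 6.2 + 46.8 = 79.4
Route C = 1/8 × 90 + 1/8 × 74 + 1/8 × 118 + 5/8 × 77 = 11.25 + 9.25 + 14.75 + 48.125 = 83.375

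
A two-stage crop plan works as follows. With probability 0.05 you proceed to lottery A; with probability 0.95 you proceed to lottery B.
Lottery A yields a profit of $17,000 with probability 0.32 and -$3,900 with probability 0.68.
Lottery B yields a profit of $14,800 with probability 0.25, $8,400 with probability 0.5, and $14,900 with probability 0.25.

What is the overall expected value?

$11,183.15

EV(A) = 0.32 × 17000 + 0.68 × (-3900) = 5440 − 2652 = 2788
EV(B) = 0.25 × 14800 + 0.5 × 8400 + 0.25 × 14900 = 3700 + 4200 + 3725 = 11625
Overall = 0.05 × 2788 + 0.95 × 11625 = 139.4 + 11043.75 = 11183.15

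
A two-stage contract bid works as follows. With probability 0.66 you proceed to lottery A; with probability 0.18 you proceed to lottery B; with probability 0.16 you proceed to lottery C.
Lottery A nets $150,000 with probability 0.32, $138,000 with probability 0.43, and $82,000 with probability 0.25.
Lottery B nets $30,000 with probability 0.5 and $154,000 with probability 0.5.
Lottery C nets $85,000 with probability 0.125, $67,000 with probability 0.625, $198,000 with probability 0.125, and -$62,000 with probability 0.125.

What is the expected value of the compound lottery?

$112,054.40

EV(A) = 0.32 × 150000 + 0.43 × 138000 + 0.25 × 82000 = 48000 + 59340 + 20500 = 127840
EV(B) = 0.5 × 30000 + 0.5 × 154000 = 15000 + 77000 = 92000
EV(C) = 0.125 × 85000 + 0.625 × 67000 + 0.125 × 198000 + 0.125 × (-62000) = 10625 + 41875 + 24750 − 7750 = 69500
Overall = 0.66 × 127840 + 0.18 × 92000 + 0.16 × 69500 = 84374.4 + 16560 + 11120 = 112054.4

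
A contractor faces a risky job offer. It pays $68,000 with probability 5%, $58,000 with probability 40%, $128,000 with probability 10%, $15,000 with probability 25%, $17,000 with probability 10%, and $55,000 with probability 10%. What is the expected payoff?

EV = 0.05 × 68000 + 0.4 × 58000 + 0.1 × 128000 + 0.25 × 15000 + 0.1 × 17000 + 0.1 × 55000 = 3400 + 23200 + 12800 + 3750 + 1700 + 5500 = 50350

$50,350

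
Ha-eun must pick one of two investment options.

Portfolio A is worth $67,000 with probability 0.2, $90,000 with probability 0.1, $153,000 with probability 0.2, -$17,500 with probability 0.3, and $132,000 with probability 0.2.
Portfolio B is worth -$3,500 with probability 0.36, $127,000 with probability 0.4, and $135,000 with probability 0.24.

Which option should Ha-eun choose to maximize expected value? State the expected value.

Portfolio B ($81,940)

Portfolio A = 0.2 × 67000 + 0.1 × 90000 + 0.2 × 153000 + 0.3 × (-17500) + 0.2 × 132000 = 13400 + 9000 + 30600 − 5250 + 26400 = 74150
Portfolio B = 0.36 × (-3500) + 0.4 × 127000 + 0.24 × 135000 = -1260 + 50800 + 32400 = 81940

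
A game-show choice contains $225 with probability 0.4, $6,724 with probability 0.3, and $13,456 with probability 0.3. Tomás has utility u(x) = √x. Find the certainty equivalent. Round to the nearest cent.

E[u] = 0.4·√225 + 0.3·√6724 + 0.3·√13456 = 0.4·15 + 0.3·82 + 0.3·116 = 65.4
CE = (65.4)² = 4277.16

$4,277.16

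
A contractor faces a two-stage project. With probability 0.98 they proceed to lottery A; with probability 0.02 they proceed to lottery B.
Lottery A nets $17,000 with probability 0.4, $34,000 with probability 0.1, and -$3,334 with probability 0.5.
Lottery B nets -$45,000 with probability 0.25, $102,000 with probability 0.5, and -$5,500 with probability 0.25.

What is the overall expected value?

EV(A) = 0.4 × 17000 + 0.1 × 34000 + 0.5 × (-3334) = 6800 + 3400 − 1667 = 8533
EV(B) = 0.25 × (-45000) + 0.5 × 102000 + 0.25 × (-5500) = -11250 + 51000 − 1375 = 38375
Overall = 0.98 × 8533 + 0.02 × 38375 = 8362.34 + 767.5 = 9129.84

$9,129.84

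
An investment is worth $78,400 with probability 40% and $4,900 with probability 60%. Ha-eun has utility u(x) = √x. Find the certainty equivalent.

$23,716

E[u] = 0.4·√78400 + 0.6·√4900 = 0.4·280 + 0.6·70 = 154
CE = (154)² = 23716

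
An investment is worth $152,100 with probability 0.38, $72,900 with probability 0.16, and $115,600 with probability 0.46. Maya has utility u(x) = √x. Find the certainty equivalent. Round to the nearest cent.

E[u] = 0.38·√152100 + 0.16·√72900 + 0.46·√115600 = 0.38·390 + 0.16·270 + 0.46·340 = 347.8
CE = (347.8)² = 120964.84

$120,964.84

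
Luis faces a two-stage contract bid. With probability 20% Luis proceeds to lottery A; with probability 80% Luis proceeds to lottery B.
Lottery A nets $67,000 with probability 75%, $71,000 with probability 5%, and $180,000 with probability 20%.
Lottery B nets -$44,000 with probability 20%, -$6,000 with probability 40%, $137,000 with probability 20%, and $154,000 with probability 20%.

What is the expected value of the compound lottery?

$55,560

EV(A) = 0.75 × 67000 + 0.05 × 71000 + 0.2 × 180000 = 50250 + 3550 + 36000 = 89800
EV(B) = 0.2 × (-44000) + 0.4 × (-6000) + 0.2 × 137000 + 0.2 × 154000 = -8800 − 2400 + 27400 + 30800 = 47000
Overall = 0.2 × 89800 + 0.8 × 47000 = 17960 + 37600 = 55560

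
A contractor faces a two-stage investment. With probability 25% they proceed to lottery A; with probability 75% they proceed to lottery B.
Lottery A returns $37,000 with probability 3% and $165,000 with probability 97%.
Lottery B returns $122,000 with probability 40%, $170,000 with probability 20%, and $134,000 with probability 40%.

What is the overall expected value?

$142,590

EV(A) = 0.03 × 37000 + 0.97 × 165000 = 1110 + 160050 = 161160
EV(B) = 0.4 × 122000 + 0.2 × 170000 + 0.4 × 134000 = 48800 + 34000 + 53600 = 136400
Overall = 0.25 × 161160 + 0.75 × 136400 = 40290 + 102300 = 142590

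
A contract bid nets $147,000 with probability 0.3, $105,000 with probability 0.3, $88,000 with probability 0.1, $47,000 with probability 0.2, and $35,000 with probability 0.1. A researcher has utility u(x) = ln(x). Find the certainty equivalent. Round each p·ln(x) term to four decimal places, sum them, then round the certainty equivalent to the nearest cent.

E[u] = 0.3·ln(147000) + 0.3·ln(105000) + 0.1·ln(88000) + 0.2·ln(47000) + 0.1·ln(35000) = 3.5695 + 3.4685 + 1.1385 + 2.1516 + 1.0463 = 11.3744
CE = e^11.3744 ≈ 87064.11

$87,064.11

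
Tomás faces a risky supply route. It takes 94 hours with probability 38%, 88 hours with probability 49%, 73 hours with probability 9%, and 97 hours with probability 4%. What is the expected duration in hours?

EV = 0.38 × 94 + 0.49 × 88 + 0.09 × 73 + 0.04 × 97 = 35.72 + 43.12 + 6.57 + 3.88 = 89.29

89.29 hours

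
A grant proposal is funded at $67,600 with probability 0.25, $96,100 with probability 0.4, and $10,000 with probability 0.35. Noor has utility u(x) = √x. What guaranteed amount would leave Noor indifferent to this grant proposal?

E[u] = 0.25·√67600 + 0.4·√96100 + 0.35·√10000 = 0.25·260 + 0.4·310 + 0.35·100 = 224
CE = (224)² = 50176

$50,176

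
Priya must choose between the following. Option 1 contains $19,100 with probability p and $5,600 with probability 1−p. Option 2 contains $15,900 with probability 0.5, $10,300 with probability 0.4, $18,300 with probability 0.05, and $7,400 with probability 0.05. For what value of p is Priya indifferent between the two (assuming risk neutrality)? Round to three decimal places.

p = 0.574

EV(Option 2) = 0.5 × 15900 + 0.4 × 10300 + 0.05 × 18300 + 0.05 × 7400 = 7950 + 4120 + 915 + 370 = 13355
p·19100 + (1−p)·5600 = 13355
13500p + 5600 = 13355
p = (13355 − 5600) / 13500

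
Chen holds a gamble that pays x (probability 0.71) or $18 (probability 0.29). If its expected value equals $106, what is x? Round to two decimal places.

0.71·x + 0.29·18 = 106
0.71·x = 106 − 5.22 = 100.78
x = 100.78 / 0.71 = 141.9437

x = $141.94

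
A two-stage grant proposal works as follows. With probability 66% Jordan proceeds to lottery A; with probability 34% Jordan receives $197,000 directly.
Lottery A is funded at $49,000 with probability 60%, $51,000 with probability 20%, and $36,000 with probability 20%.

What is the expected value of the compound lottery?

EV(A) = 0.6 × 49000 + 0.2 × 51000 + 0.2 × 36000 = 29400 + 10200 + 7200 = 46800
Branch B: 197000 (certain)
Overall = 0.66 × 46800 + 0.34 × 197000 = 30888 + 66980 = 97868

$97,868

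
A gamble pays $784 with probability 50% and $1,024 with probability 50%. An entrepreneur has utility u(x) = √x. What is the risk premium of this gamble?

E[u] = 0.5·√784 + 0.5·√1024 = 0.5·28 + 0.5·32 = 30
CE = (30)² = 900
Risk premium = EV − CE = 904 − 900 = 4

$4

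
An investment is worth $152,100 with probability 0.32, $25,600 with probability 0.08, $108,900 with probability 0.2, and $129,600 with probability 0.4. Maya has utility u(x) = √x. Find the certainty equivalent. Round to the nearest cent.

E[u] = 0.32·√152100 + 0.08·√25600 + 0.2·√108900 + 0.4·√129600 = 0.32·390 + 0.08·160 + 0.2·330 + 0.4·360 = 347.6
CE = (347.6)² = 120825.76

$120,825.76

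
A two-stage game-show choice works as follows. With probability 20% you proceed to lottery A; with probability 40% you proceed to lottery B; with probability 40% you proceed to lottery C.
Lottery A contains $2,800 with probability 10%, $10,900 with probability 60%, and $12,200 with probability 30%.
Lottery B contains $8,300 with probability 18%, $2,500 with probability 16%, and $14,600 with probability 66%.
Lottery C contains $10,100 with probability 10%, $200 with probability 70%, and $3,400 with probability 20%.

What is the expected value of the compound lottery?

EV(A) = 0.1 × 2800 + 0.6 × 10900 + 0.3 × 12200 = 280 + 6540 + 3660 = 10480
EV(B) = 0.18 × 8300 + 0.16 × 2500 + 0.66 × 14600 = 1494 + 400 + 9636 = 11530
EV(C) = 0.1 × 10100 + 0.7 × 200 + 0.2 × 3400 = 1010 + 140 + 680 = 1830
Overall = 0.2 × 10480 + 0.4 × 11530 + 0.4 × 1830 = 2096 + 4612 + 732 = 7440

$7,440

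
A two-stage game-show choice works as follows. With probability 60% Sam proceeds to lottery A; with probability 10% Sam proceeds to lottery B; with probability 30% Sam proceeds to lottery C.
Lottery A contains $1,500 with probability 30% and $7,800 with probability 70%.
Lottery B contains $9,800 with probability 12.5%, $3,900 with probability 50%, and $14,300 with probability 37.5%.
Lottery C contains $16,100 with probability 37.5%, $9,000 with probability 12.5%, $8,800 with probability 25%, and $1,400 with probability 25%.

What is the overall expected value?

EV(A) = 0.3 × 1500 + 0.7 × 7800 = 450 + 5460 = 5910
EV(B) = 0.125 × 9800 + 0.5 × 3900 + 0.375 × 14300 = 1225 + 1950 + 5362.5 = 8537.5
EV(C) = 0.375 × 16100 + 0.125 × 9000 + 0.25 × 8800 + 0.25 × 1400 = 6037.5 + 1125 + 2200 + 350 = 9712.5
Overall = 0.6 × 5910 + 0.1 × 8537.5 + 0.3 × 9712.5 = 3546 + 853.75 + 2913.75 = 7313.5

$7,313.50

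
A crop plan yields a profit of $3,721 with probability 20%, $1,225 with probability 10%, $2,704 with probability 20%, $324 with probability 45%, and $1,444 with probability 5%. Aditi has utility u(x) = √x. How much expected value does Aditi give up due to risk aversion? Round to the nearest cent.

E[u] = 0.2·√3721 + 0.1·√1225 + 0.2·√2704 + 0.45·√324 + 0.05·√1444 = 0.2·61 + 0.1·35 + 0.2·52 + 0.45·18 + 0.05·38 = 36.1
CE = (36.1)² = 1303.21
Risk premium = EV − CE = 1625.5 − 1303.21 = 322.29

$322.29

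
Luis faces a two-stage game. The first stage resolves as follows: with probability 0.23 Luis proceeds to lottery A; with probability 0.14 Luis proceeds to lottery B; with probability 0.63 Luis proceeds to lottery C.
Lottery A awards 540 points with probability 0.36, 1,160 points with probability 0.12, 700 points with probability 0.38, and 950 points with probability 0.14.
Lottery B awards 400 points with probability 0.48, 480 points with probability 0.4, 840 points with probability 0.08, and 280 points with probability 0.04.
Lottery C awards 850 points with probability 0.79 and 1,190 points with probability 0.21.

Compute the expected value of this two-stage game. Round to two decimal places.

EV(A) = 0.36 × 540 + 0.12 × 1160 + 0.38 × 700 + 0.14 × 950 = 194.4 + 139.2 + 266 + 133 = 732.6
EV(B) = 0.48 × 400 + 0.4 × 480 + 0.08 × 840 + 0.04 × 280 = 192 + 192 + 67.2 + 11.2 = 462.4
EV(C) = 0.79 × 850 + 0.21 × 1190 = 671.5 + 249.9 = 921.4
Overall = 0.23 × 732.6 + 0.14 × 462.4 + 0.63 × 921.4 = 168.498 + 64.736 + 580.482 = 813.716

813.72 points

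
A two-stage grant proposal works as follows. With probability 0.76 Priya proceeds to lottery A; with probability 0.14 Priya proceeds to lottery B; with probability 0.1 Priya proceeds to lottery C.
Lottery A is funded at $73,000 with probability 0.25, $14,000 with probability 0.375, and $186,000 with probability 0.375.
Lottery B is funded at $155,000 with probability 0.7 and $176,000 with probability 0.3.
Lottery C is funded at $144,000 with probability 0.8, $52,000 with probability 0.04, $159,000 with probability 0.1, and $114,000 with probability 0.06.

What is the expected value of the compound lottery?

$107,454

EV(A) = 0.25 × 73000 + 0.375 × 14000 + 0.375 × 186000 = 18250 + 5250 + 69750 = 93250
EV(B) = 0.7 × 155000 + 0.3 × 176000 = 108500 + 52800 = 161300
EV(C) = 0.8 × 144000 + 0.04 × 52000 + 0.1 × 159000 + 0.06 × 114000 = 115200 + 2080 + 15900 + 6840 = 140020
Overall = 0.76 × 93250 + 0.14 × 161300 + 0.1 × 140020 = 70870 + 22582 + 14002 = 107454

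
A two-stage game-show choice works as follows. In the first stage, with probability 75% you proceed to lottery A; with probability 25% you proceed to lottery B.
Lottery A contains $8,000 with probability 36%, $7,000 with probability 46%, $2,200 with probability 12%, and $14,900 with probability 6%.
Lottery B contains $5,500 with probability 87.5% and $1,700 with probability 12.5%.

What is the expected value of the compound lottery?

EV(A) = 0.36 × 8000 + 0.46 × 7000 + 0.12 × 2200 + 0.06 × 14900 = 2880 + 3220 + 264 + 894 = 7258
EV(B) = 0.875 × 5500 + 0.125 × 1700 = 4812.5 + 212.5 = 5025
Overall = 0.75 × 7258 + 0.25 × 5025 = 5443.5 + 1256.25 = 6699.75

$6,699.75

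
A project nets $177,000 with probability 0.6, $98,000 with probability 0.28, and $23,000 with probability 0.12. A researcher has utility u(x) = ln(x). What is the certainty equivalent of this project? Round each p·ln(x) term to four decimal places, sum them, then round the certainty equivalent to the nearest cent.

$117,418.53

E[u] = 0.6·ln(177000) + 0.28·ln(98000) + 0.12·ln(23000) = 7.2503 + 3.2180 + 1.2052 = 11.6735
CE = e^11.6735 ≈ 117418.53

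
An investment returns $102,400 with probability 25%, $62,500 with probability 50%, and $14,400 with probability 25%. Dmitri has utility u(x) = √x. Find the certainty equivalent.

$55,225

E[u] = 0.25·√102400 + 0.5·√62500 + 0.25·√14400 = 0.25·320 + 0.5·250 + 0.25·120 = 235
CE = (235)² = 55225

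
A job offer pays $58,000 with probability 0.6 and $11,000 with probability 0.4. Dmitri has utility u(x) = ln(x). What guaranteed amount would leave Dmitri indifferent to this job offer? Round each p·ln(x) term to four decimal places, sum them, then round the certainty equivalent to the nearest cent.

$29,827.92

E[u] = 0.6·ln(58000) + 0.4·ln(11000) = 6.5809 + 3.7223 = 10.3032
CE = e^10.3032 ≈ 29827.92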